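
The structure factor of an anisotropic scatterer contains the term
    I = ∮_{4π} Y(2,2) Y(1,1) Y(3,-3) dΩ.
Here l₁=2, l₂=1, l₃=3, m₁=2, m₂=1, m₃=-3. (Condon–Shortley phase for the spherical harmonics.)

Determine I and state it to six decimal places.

m-sum 0 ✓  L=6 even ✓  1≤3≤3 ✓
Π(2lᵢ+1) = 5×3×7 = 105
triangle coeff Δ(2,1,3) = 1/105
Σ_t [0,0]: t=0:+1/4 = 1/4
(3j)²=3/35 [(2 1 3; 0 0 0)], sign=-1
Σ_t [0,0]: t=0:+1/48 = 1/48
(3j)²=1/7 [(2 1 3; 2 1 -3)], sign=+1
⇒ 4πI² = 9/7
I = (-1)√(9/7/(4π)) = -0.31986543

-0.319865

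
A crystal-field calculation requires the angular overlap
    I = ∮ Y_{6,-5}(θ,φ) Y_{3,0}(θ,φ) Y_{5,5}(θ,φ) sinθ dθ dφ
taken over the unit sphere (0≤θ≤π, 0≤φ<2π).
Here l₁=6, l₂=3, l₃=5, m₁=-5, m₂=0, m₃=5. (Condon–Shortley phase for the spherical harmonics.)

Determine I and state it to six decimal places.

Rules hold: Σm=0, L=14 even, 3≤5≤9.
N = 13·7·11 = 1001
Δ = 4!·8!·2!/15! = 1/675675
Racah Σ t=1..3: t=1:−1/8640 t=2:+1/2304 t=3:−1/8640 = 7/34560
⇒ 3j(6 3 5; 0 0 0)² = 7/429, sgn -1
Racah Σ t=3..3: t=3:−1/483840 = -1/483840
⇒ 3j(6 3 5; -5 0 5)² = 3/91, sgn -1
4πI² = N·(3j₀)²·(3jₘ)² = 7/13
I = +1·√(0.538462/4π) = 0.20700098

0.207001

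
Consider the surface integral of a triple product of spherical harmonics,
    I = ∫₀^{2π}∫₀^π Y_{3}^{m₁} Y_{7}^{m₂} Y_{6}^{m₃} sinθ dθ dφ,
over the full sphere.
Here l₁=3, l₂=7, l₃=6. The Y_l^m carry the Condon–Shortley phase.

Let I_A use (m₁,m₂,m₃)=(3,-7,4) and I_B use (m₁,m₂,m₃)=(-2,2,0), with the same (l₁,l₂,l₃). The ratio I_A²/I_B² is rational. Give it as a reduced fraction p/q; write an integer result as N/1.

l's match ⇒ only the (l;m) 3-j factors differ between A and B.
A: triangle coeff Δ(3,7,6) = 1/2042040; Σ_t [0,0]: t=0:+1/174182400 = 1/174182400; (3j)²=1/136 [(3 7 6; 3 -7 4)], sign=+1
B: triangle coeff Δ(3,7,6) = 1/2042040; Σ_t [3,4]: t=3:−1/207360 t=4:+1/345600 = -1/518400; (3j)²=12/2431 [(3 7 6; -2 2 0)], sign=-1
I_A²/I_B² = (1/136)/(12/2431) = 143/96

143/96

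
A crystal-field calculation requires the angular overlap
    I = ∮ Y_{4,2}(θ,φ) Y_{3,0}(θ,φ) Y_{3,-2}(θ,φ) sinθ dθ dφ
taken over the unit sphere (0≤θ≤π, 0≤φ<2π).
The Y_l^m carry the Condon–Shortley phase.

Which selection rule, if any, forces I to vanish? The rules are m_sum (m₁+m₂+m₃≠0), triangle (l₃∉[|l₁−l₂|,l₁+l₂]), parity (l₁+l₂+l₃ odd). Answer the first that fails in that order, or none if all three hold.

Σmᵢ = 0  ✓
l₃∈[|l₁−l₂|,l₁+l₂]=[1,7], have l₃=3  ✓
Σlᵢ = 10 ⇒ even  ✓

none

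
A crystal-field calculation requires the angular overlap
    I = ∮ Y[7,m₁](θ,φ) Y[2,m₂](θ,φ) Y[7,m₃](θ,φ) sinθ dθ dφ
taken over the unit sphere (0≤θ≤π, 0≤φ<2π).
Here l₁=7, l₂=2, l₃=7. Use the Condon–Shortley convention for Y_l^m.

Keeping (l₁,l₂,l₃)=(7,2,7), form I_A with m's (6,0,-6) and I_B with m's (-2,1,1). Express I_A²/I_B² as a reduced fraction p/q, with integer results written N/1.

l's match ⇒ only the (l;m) 3-j factors differ between A and B.
A: triangle coeff Δ(7,2,7) = 1/185640; Σ_t [0,1]: t=0:+1/159667200 t=1:−1/479001600 = 1/239500800; (3j)²=26/1785 [(7 2 7; 6 0 -6)], sign=-1
B: triangle coeff Δ(7,2,7) = 1/185640; Σ_t [1,2]: t=1:−1/1935360 t=2:+1/1209600 = 1/3225600; (3j)²=243/61880 [(7 2 7; -2 1 1)], sign=+1
I_A²/I_B² = (26/1785)/(243/61880) = 2704/729

2704/729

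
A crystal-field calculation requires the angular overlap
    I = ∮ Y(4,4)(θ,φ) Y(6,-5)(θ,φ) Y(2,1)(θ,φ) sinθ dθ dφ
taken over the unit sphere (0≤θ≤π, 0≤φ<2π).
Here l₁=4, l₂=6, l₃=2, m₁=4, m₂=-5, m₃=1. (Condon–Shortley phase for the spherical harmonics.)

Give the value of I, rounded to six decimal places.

-0.204295

m-sum 0 ✓  L=12 even ✓  2≤2≤10 ✓
Π(2lᵢ+1) = 9×13×5 = 585
triangle coeff Δ(4,6,2) = 1/6435
Σ_t [4,4]: t=4:+1/2304 = 1/2304
(3j)²=5/143 [(4 6 2; 0 0 0)], sign=+1
Σ_t [0,0]: t=0:+1/241920 = 1/241920
(3j)²=1/39 [(4 6 2; 4 -5 1)], sign=-1
⇒ 4πI² = 75/143
I = (-1)√(75/143/(4π)) = -0.20429497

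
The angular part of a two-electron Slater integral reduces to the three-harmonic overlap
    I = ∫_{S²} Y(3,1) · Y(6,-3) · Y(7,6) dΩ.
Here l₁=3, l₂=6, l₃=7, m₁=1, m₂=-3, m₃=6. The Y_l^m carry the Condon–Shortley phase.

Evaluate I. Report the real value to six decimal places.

0.000000

m-sum = 1 − 3 + 6 = 4 ≠ 0 ⇒ I = 0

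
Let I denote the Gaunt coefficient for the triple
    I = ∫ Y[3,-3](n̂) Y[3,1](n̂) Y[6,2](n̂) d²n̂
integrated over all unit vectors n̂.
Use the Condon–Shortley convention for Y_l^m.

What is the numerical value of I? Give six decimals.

Rules hold: Σm=0, L=12 even, 0≤6≤6.
N = 7·7·13 = 637
Δ = 0!·6!·6!/13! = 1/12012
Racah Σ t=0..0: t=0:+1/1296 = 1/1296
⇒ 3j(3 3 6; 0 0 0)² = 100/3003, sgn +1
Racah Σ t=0..0: t=0:+1/34560 = 1/34560
⇒ 3j(3 3 6; -3 1 2)² = 1/429, sgn +1
4πI² = N·(3j₀)²·(3jₘ)² = 700/14157
I = +1·√(0.0494455/4π) = 0.06272757

0.062728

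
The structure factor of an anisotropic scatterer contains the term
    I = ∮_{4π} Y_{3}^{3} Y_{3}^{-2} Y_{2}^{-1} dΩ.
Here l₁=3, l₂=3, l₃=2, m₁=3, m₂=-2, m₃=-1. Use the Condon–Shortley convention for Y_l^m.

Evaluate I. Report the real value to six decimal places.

Checks pass: Σm=0; 8 even; l₃=2∈[0,6].
(2·3+1)(2·3+1)(2·2+1) = 245
Δ: 4! 2! 2! / 9! → 1/3780
sum: t=1:−1/24 t=2:+1/4 t=3:−1/24 = 1/6
3j²(3 3 2; 0 0 0) = Δ·Π!·Σ² = 4/105  (sign +1)
sum: t=0:+1/48 = 1/48
3j²(3 3 2; 3 -2 -1) = Δ·Π!·Σ² = 5/84  (sign -1)
combine: 4πI² = 245·4/105·5/84 = 5/9
take √, sign -1: I = -0.21026104

-0.210261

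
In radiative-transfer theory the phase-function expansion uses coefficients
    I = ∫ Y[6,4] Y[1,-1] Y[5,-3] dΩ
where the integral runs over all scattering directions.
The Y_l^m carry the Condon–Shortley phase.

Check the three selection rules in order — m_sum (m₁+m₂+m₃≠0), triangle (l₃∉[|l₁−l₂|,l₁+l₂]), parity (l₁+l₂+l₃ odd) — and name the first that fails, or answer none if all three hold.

none

m₁+m₂+m₃ = 4 − 1 − 3 = 0  ✓
triangle: |6−1|=5 ≤ l₃=5 ≤ 6+1=7  ✓
parity: l₁+l₂+l₃ = 12 is even  ✓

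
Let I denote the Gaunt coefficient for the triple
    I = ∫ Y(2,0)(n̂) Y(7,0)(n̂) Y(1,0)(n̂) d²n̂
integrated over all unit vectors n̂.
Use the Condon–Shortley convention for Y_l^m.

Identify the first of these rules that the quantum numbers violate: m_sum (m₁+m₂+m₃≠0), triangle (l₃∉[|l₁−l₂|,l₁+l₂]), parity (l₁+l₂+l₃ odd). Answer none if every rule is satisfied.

triangle

m₁+m₂+m₃ = 0 + 0 + 0 = 0  ✓
triangle: |2−7|=5 ≤ l₃=1 ≤ 2+7=9  ✗
parity: l₁+l₂+l₃ = 10 is even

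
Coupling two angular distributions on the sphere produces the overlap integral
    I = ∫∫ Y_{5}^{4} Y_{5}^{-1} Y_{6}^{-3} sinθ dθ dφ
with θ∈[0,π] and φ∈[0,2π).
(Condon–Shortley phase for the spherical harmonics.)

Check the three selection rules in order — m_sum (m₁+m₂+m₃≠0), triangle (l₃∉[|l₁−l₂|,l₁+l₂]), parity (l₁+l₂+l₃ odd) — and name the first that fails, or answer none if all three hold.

none

m₁+m₂+m₃ = 4 − 1 − 3 = 0  ✓
triangle: |5−5|=0 ≤ l₃=6 ≤ 5+5=10  ✓
parity: l₁+l₂+l₃ = 16 is even  ✓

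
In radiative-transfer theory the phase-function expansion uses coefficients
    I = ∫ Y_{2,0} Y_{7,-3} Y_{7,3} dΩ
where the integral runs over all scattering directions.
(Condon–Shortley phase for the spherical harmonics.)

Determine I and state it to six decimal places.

-0.082772

Rules hold: Σm=0, L=16 even, 5≤7≤9.
N = 5·15·15 = 1125
Δ = 2!·2!·12!/17! = 1/185640
Racah Σ t=0..2: t=0:+1/2419200 t=1:−1/518400 t=2:+1/2419200 = -1/907200
⇒ 3j(2 7 7; 0 0 0)² = 56/3315, sgn +1
Racah Σ t=0..2: t=0:+1/3870720 t=1:−1/2177280 t=2:+1/29030400 = -29/174182400
⇒ 3j(2 7 7; 0 -3 3)² = 841/185640, sgn -1
4πI² = N·(3j₀)²·(3jₘ)² = 4205/48841
I = -1·√(0.0860957/4π) = -0.08277245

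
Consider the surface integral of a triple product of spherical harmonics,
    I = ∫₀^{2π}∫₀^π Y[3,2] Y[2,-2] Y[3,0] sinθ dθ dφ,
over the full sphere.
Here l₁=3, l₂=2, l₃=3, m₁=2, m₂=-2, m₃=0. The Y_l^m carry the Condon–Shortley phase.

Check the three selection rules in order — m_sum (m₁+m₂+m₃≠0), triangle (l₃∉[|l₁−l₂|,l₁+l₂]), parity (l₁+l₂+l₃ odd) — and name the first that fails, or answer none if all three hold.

none

m₁+m₂+m₃ = 2 − 2 + 0 = 0  ✓
triangle: |3−2|=1 ≤ l₃=3 ≤ 3+2=5  ✓
parity: l₁+l₂+l₃ = 8 is even  ✓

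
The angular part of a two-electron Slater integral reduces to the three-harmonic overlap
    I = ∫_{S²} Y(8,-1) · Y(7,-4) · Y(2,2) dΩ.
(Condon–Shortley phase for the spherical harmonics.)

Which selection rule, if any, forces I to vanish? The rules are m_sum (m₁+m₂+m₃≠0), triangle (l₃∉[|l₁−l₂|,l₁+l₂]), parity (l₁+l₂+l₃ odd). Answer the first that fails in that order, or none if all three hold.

m_sum

Σmᵢ = -3  ✗
l₃∈[|l₁−l₂|,l₁+l₂]=[1,15], have l₃=2
Σlᵢ = 17 ⇒ odd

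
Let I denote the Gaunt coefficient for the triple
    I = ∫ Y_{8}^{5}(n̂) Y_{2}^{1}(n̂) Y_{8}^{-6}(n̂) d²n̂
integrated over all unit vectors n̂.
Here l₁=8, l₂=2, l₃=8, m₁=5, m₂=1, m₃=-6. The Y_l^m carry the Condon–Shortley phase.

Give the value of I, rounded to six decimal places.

Checks pass: Σm=0; 18 even; l₃=8∈[6,10].
(2·8+1)(2·2+1)(2·8+1) = 1445
Δ: 2! 14! 2! / 19! → 1/348840
sum: t=0:+1/116121600 t=1:−1/25401600 t=2:+1/116121600 = -1/45158400
3j²(8 2 8; 0 0 0) = Δ·Π!·Σ² = 24/1615  (sign -1)
sum: t=1:−1/1916006400 t=2:+1/12454041600 = -1/2264371200
3j²(8 2 8; 5 1 -6) = Δ·Π!·Σ² = 847/38760  (sign -1)
combine: 4πI² = 1445·24/1615·847/38760 = 847/1805
take √, sign +1: I = 0.19324051

0.193241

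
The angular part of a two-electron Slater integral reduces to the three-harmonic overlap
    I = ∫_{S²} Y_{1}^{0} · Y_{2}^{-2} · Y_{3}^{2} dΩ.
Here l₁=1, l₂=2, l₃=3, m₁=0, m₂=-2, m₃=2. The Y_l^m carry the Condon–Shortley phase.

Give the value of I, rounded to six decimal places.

Rules hold: Σm=0, L=6 even, 1≤3≤3.
N = 3·5·7 = 105
Δ = 0!·2!·4!/7! = 1/105
Racah Σ t=0..0: t=0:+1/4 = 1/4
⇒ 3j(1 2 3; 0 0 0)² = 3/35, sgn -1
Racah Σ t=0..0: t=0:+1/24 = 1/24
⇒ 3j(1 2 3; 0 -2 2)² = 1/21, sgn -1
4πI² = N·(3j₀)²·(3jₘ)² = 3/7
I = +1·√(0.428571/4π) = 0.18467439

0.184674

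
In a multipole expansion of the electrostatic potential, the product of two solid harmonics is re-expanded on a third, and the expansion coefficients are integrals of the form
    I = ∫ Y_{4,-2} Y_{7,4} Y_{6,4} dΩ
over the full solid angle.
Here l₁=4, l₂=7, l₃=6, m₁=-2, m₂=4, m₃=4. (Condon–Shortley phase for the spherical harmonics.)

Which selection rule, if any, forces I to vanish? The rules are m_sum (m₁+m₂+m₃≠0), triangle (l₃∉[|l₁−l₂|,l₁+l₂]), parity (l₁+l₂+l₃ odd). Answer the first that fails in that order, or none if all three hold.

m_sum

azimuthal sum: -2 + 4 + 4 = 6  ✗
3 ≤ 6 ≤ 11 (triangle on l)
L = 4 + 7 + 6 = 17 (odd)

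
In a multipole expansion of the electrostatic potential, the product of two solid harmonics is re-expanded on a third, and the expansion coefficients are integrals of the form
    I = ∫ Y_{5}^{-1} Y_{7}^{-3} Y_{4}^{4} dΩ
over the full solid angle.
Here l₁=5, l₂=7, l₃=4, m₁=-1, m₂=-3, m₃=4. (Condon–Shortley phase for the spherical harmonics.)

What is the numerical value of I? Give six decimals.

0.147559

m-sum 0 ✓  L=16 even ✓  2≤4≤12 ✓
Π(2lᵢ+1) = 11×15×9 = 1485
triangle coeff Δ(5,7,4) = 1/6126120
Σ_t [3,5]: t=3:−1/69120 t=4:+1/20736 t=5:−1/69120 = 1/51840
(3j)²=280/21879 [(5 7 4; 0 0 0)], sign=+1
Σ_t [4,4]: t=4:+1/829440 = 1/829440
(3j)²=35/2431 [(5 7 4; -1 -3 4)], sign=+1
⇒ 4πI² = 147000/537251
I = (+1)√(147000/537251/(4π)) = 0.14755880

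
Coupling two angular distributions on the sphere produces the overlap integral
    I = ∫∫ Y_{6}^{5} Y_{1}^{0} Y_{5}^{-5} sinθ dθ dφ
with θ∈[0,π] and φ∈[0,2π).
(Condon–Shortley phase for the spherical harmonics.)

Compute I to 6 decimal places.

Rules hold: Σm=0, L=12 even, 5≤5≤7.
N = 13·3·11 = 429
Δ = 2!·10!·0!/13! = 1/858
Racah Σ t=1..1: t=1:−1/14400 = -1/14400
⇒ 3j(6 1 5; 0 0 0)² = 6/143, sgn +1
Racah Σ t=1..1: t=1:−1/3628800 = -1/3628800
⇒ 3j(6 1 5; 5 0 -5)² = 1/78, sgn -1
4πI² = N·(3j₀)²·(3jₘ)² = 3/13
I = -1·√(0.230769/4π) = -0.13551395

-0.135514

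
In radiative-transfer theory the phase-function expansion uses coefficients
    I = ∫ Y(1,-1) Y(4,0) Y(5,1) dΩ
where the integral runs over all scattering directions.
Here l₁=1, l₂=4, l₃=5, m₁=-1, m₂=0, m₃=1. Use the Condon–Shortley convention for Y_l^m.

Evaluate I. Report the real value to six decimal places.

Checks pass: Σm=0; 10 even; l₃=5∈[3,5].
(2·1+1)(2·4+1)(2·5+1) = 297
Δ: 0! 2! 8! / 11! → 1/495
sum: t=0:+1/576 = 1/576
3j²(1 4 5; 0 0 0) = Δ·Π!·Σ² = 5/99  (sign -1)
sum: t=0:+1/1152 = 1/1152
3j²(1 4 5; -1 0 1) = Δ·Π!·Σ² = 1/33  (sign +1)
combine: 4πI² = 297·5/99·1/33 = 5/11
take √, sign -1: I = -0.19018827

-0.190188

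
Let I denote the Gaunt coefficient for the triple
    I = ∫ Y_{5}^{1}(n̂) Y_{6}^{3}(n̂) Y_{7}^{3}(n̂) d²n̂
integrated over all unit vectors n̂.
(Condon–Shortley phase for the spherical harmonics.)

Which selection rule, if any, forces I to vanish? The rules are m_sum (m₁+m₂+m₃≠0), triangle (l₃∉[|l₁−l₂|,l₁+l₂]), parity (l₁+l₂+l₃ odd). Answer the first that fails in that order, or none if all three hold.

m_sum

m₁+m₂+m₃ = 1 + 3 + 3 = 7  ✗
triangle: |5−6|=1 ≤ l₃=7 ≤ 5+6=11
parity: l₁+l₂+l₃ = 18 is even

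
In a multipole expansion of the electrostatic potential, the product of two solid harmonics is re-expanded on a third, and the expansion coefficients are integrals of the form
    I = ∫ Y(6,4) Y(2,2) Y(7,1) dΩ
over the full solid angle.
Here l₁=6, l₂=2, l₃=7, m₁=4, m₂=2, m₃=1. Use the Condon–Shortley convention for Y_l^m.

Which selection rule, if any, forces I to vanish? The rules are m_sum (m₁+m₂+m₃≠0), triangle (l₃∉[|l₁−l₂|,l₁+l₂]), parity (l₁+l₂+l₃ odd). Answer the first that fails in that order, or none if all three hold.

Σmᵢ = 7  ✗
l₃∈[|l₁−l₂|,l₁+l₂]=[4,8], have l₃=7
Σlᵢ = 15 ⇒ odd

m_sum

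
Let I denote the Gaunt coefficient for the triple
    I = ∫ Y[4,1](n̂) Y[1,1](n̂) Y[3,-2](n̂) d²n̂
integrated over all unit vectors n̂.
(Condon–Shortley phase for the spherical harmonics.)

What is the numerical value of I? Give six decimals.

-0.106622

Rules hold: Σm=0, L=8 even, 3≤3≤5.
N = 9·3·7 = 189
Δ = 2!·6!·0!/9! = 1/252
Racah Σ t=1..1: t=1:−1/36 = -1/36
⇒ 3j(4 1 3; 0 0 0)² = 4/63, sgn +1
Racah Σ t=2..2: t=2:+1/240 = 1/240
⇒ 3j(4 1 3; 1 1 -2)² = 1/84, sgn -1
4πI² = N·(3j₀)²·(3jₘ)² = 1/7
I = -1·√(0.142857/4π) = -0.10662181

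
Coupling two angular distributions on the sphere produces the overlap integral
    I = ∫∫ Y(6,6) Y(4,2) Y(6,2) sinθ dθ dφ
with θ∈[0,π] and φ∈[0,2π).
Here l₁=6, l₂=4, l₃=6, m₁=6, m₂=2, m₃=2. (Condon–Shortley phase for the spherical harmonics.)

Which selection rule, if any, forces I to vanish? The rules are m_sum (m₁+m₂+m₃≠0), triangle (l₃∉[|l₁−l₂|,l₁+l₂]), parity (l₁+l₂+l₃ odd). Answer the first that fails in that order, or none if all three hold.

m₁+m₂+m₃ = 6 + 2 + 2 = 10  ✗
triangle: |6−4|=2 ≤ l₃=6 ≤ 6+4=10
parity: l₁+l₂+l₃ = 16 is even

m_sum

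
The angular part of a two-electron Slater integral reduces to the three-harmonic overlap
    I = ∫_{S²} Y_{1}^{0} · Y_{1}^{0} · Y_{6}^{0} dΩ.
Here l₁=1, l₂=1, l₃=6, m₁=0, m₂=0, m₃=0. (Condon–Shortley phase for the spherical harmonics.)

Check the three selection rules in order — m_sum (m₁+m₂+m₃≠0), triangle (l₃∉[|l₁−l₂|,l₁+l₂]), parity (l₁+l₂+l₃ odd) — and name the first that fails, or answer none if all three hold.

azimuthal sum: 0 + 0 + 0 = 0  ✓
0 ≤ 6 ≤ 2 (triangle on l)  ✗
L = 1 + 1 + 6 = 8 (even)

triangle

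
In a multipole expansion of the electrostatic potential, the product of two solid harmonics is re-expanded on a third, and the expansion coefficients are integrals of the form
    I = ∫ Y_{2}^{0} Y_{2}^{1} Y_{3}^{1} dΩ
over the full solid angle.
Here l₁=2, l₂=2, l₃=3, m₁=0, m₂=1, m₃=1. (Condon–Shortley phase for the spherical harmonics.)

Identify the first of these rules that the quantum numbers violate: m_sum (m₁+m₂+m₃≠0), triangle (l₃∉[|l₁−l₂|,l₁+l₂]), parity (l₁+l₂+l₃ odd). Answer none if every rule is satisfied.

m₁+m₂+m₃ = 0 + 1 + 1 = 2  ✗
triangle: |2−2|=0 ≤ l₃=3 ≤ 2+2=4
parity: l₁+l₂+l₃ = 7 is odd

m_sum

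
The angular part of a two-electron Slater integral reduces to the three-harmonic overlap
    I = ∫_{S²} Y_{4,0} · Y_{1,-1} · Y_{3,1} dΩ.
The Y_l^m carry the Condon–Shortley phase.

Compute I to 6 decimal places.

m-sum 0 ✓  L=8 even ✓  3≤3≤5 ✓
Π(2lᵢ+1) = 9×3×7 = 189
triangle coeff Δ(4,1,3) = 1/252
Σ_t [1,1]: t=1:−1/36 = -1/36
(3j)²=4/63 [(4 1 3; 0 0 0)], sign=+1
Σ_t [0,0]: t=0:+1/96 = 1/96
(3j)²=1/42 [(4 1 3; 0 -1 1)], sign=+1
⇒ 4πI² = 2/7
I = (+1)√(2/7/(4π)) = 0.15078601

0.150786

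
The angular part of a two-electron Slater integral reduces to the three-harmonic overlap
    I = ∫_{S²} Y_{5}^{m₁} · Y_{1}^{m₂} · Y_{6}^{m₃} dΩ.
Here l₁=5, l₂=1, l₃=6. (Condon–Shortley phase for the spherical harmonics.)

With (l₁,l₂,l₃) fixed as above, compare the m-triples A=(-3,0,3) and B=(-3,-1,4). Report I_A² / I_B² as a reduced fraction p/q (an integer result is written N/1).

3/5

Shared (l₁,l₂,l₃)=(5,1,6): N and (l;000)² cancel in I_A²/I_B².
A: Δ = 0!·10!·2!/13! = 1/858; Racah Σ t=0..0: t=0:+1/80640 = 1/80640; ⇒ 3j(5 1 6; -3 0 3)² = 9/286, sgn -1
B: Δ = 0!·10!·2!/13! = 1/858; Racah Σ t=0..0: t=0:+1/161280 = 1/161280; ⇒ 3j(5 1 6; -3 -1 4)² = 15/286, sgn +1
I_A²/I_B² = (9/286)/(15/286) = 3/5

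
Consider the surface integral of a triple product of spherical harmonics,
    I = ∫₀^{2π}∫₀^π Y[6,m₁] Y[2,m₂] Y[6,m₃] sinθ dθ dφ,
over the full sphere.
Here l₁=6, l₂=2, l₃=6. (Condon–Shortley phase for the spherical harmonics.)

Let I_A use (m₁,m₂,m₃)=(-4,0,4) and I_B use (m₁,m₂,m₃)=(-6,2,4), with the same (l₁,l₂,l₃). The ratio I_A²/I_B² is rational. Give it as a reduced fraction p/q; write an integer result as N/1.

1/11

Shared (l₁,l₂,l₃)=(6,2,6): N and (l;000)² cancel in I_A²/I_B².
A: Δ = 2!·10!·2!/15! = 1/90090; Racah Σ t=0..2: t=0:+1/14515200 t=1:−1/362880 t=2:+1/322560 = 1/2419200; ⇒ 3j(6 2 6; -4 0 4)² = 2/5005, sgn +1
B: Δ = 2!·10!·2!/15! = 1/90090; Racah Σ t=2..2: t=2:+1/14515200 = 1/14515200; ⇒ 3j(6 2 6; -6 2 4)² = 2/455, sgn +1
I_A²/I_B² = (2/5005)/(2/455) = 1/11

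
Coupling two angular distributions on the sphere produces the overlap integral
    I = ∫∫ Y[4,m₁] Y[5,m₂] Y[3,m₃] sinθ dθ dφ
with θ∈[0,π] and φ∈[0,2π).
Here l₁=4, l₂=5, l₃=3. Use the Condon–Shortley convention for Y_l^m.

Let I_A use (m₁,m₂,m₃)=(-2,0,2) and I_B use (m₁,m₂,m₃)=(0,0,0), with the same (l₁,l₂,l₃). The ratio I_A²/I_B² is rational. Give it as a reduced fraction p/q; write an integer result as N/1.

Same 4,5,3: normalisation and zero-m 3j drop out of the ratio.
A: Δ: 6! 2! 4! / 13! → 1/180180; sum: t=4:+1/576 t=5:−1/2880 = 1/720; 3j²(4 5 3; -2 0 2) = Δ·Π!·Σ² = 80/3003  (sign -1)
B: Δ: 6! 2! 4! / 13! → 1/180180; sum: t=2:+1/576 t=3:−1/144 t=4:+1/576 = -1/288; 3j²(4 5 3; 0 0 0) = Δ·Π!·Σ² = 20/1001  (sign +1)
I_A²/I_B² = (80/3003)/(20/1001) = 4/3

4/3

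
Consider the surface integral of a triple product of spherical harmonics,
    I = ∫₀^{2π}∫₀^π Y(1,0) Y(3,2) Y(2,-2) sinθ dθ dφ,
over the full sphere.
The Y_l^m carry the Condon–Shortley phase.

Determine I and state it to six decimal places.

m-sum 0 ✓  L=6 even ✓  2≤2≤4 ✓
Π(2lᵢ+1) = 3×7×5 = 105
triangle coeff Δ(1,3,2) = 1/105
Σ_t [1,1]: t=1:−1/4 = -1/4
(3j)²=3/35 [(1 3 2; 0 0 0)], sign=-1
Σ_t [1,1]: t=1:−1/24 = -1/24
(3j)²=1/21 [(1 3 2; 0 2 -2)], sign=-1
⇒ 4πI² = 3/7
I = (+1)√(3/7/(4π)) = 0.18467439

0.184674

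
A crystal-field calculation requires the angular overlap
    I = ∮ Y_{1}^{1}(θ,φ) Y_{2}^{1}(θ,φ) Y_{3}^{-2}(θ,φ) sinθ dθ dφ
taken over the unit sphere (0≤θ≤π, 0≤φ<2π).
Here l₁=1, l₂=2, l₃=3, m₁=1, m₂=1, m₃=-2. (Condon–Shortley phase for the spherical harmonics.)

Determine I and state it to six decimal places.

0.261169

m-sum 0 ✓  L=6 even ✓  1≤3≤3 ✓
Π(2lᵢ+1) = 3×5×7 = 105
triangle coeff Δ(1,2,3) = 1/105
Σ_t [0,0]: t=0:+1/4 = 1/4
(3j)²=3/35 [(1 2 3; 0 0 0)], sign=-1
Σ_t [0,0]: t=0:+1/12 = 1/12
(3j)²=2/21 [(1 2 3; 1 1 -2)], sign=-1
⇒ 4πI² = 6/7
I = (+1)√(6/7/(4π)) = 0.26116903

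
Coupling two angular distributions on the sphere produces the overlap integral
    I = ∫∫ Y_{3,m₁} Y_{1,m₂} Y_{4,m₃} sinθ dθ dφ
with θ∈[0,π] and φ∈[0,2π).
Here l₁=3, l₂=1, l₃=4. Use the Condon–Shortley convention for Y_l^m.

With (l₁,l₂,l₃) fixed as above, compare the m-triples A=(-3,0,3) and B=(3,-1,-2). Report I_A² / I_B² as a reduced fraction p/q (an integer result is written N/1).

7/1

Shared (l₁,l₂,l₃)=(3,1,4): N and (l;000)² cancel in I_A²/I_B².
A: Δ = 0!·6!·2!/9! = 1/252; Racah Σ t=0..0: t=0:+1/720 = 1/720; ⇒ 3j(3 1 4; -3 0 3)² = 1/36, sgn -1
B: Δ = 0!·6!·2!/9! = 1/252; Racah Σ t=0..0: t=0:+1/1440 = 1/1440; ⇒ 3j(3 1 4; 3 -1 -2)² = 1/252, sgn +1
I_A²/I_B² = (1/36)/(1/252) = 7/1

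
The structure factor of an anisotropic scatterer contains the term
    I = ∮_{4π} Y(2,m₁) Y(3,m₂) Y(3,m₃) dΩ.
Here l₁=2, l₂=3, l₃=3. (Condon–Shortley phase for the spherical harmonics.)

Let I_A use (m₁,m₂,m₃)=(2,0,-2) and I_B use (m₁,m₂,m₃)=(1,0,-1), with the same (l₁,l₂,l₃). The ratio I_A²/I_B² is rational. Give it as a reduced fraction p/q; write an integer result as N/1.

Same 2,3,3: normalisation and zero-m 3j drop out of the ratio.
A: Δ: 2! 2! 4! / 9! → 1/3780; sum: t=0:+1/24 = 1/24; 3j²(2 3 3; 2 0 -2) = Δ·Π!·Σ² = 1/21  (sign -1)
B: Δ: 2! 2! 4! / 9! → 1/3780; sum: t=0:+1/12 t=1:−1/8 = -1/24; 3j²(2 3 3; 1 0 -1) = Δ·Π!·Σ² = 1/210  (sign -1)
I_A²/I_B² = (1/21)/(1/210) = 10/1

10/1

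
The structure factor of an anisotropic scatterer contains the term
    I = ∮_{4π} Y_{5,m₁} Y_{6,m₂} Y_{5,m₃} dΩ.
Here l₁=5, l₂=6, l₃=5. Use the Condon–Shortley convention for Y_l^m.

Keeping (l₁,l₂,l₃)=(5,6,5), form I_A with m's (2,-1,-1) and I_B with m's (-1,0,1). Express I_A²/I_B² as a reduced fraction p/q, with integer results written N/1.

32/3

Same 5,6,5: normalisation and zero-m 3j drop out of the ratio.
A: Δ: 6! 4! 6! / 17! → 1/28588560; sum: t=0:+1/518400 t=1:−1/23040 t=2:+1/10368 t=3:−1/41472 = 1/32400; 3j²(5 6 5; 2 -1 -1) = Δ·Π!·Σ² = 128/12155  (sign +1)
B: Δ: 6! 4! 6! / 17! → 1/28588560; sum: t=2:+1/55296 t=3:−1/7776 t=4:+1/9216 t=5:−1/86400 t=6:+1/12441600 = -7/518400; 3j²(5 6 5; -1 0 1) = Δ·Π!·Σ² = 12/12155  (sign -1)
I_A²/I_B² = (128/12155)/(12/12155) = 32/3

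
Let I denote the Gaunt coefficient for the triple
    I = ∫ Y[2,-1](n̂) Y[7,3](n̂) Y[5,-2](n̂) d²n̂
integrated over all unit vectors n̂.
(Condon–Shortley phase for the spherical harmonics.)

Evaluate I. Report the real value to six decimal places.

Rules hold: Σm=0, L=14 even, 5≤5≤9.
N = 5·15·11 = 825
Δ = 4!·0!·10!/15! = 1/15015
Racah Σ t=2..2: t=2:+1/57600 = 1/57600
⇒ 3j(2 7 5; 0 0 0)² = 21/715, sgn -1
Racah Σ t=3..3: t=3:−1/181440 = -1/181440
⇒ 3j(2 7 5; -1 3 -2)² = 32/1001, sgn +1
4πI² = N·(3j₀)²·(3jₘ)² = 1440/1859
I = -1·√(0.77461/4π) = -0.24827707

-0.248277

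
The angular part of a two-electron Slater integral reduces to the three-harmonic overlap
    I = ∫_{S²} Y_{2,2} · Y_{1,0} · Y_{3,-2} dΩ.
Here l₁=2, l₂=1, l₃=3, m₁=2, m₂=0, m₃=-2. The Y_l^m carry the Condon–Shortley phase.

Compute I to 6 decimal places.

Rules hold: Σm=0, L=6 even, 1≤3≤3.
N = 5·3·7 = 105
Δ = 0!·4!·2!/7! = 1/105
Racah Σ t=0..0: t=0:+1/4 = 1/4
⇒ 3j(2 1 3; 0 0 0)² = 3/35, sgn -1
Racah Σ t=0..0: t=0:+1/24 = 1/24
⇒ 3j(2 1 3; 2 0 -2)² = 1/21, sgn -1
4πI² = N·(3j₀)²·(3jₘ)² = 3/7
I = +1·√(0.428571/4π) = 0.18467439

0.184674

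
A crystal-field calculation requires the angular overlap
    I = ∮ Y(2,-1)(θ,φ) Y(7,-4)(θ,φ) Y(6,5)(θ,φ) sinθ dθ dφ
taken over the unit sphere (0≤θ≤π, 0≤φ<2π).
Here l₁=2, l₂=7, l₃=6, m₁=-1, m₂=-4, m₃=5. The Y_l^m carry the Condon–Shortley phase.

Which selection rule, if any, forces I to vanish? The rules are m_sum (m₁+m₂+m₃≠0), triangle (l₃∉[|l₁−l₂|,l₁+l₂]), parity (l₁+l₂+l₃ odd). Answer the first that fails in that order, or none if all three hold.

m₁+m₂+m₃ = -1 − 4 + 5 = 0  ✓
triangle: |2−7|=5 ≤ l₃=6 ≤ 2+7=9  ✓
parity: l₁+l₂+l₃ = 15 is odd  ✗

parity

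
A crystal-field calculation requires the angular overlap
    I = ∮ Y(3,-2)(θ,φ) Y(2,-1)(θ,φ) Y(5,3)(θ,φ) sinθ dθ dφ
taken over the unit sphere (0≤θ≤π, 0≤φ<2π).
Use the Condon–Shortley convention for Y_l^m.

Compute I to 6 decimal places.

-0.253584

Checks pass: Σm=0; 10 even; l₃=5∈[1,5].
(2·3+1)(2·2+1)(2·5+1) = 385
Δ: 0! 6! 4! / 11! → 1/2310
sum: t=0:+1/144 = 1/144
3j²(3 2 5; 0 0 0) = Δ·Π!·Σ² = 10/231  (sign -1)
sum: t=0:+1/720 = 1/720
3j²(3 2 5; -2 -1 3) = Δ·Π!·Σ² = 8/165  (sign +1)
combine: 4πI² = 385·10/231·8/165 = 80/99
take √, sign -1: I = -0.25358436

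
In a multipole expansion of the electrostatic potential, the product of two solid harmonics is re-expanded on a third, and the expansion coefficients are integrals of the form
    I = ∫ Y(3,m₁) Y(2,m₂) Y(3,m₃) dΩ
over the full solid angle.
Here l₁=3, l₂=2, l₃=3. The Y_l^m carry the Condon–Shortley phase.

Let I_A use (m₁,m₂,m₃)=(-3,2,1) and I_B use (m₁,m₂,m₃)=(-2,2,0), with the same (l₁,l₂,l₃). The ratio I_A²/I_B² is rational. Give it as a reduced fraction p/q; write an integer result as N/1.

1/2

Shared (l₁,l₂,l₃)=(3,2,3): N and (l;000)² cancel in I_A²/I_B².
A: Δ = 2!·4!·2!/9! = 1/3780; Racah Σ t=2..2: t=2:+1/96 = 1/96; ⇒ 3j(3 2 3; -3 2 1)² = 1/42, sgn +1
B: Δ = 2!·4!·2!/9! = 1/3780; Racah Σ t=2..2: t=2:+1/24 = 1/24; ⇒ 3j(3 2 3; -2 2 0)² = 1/21, sgn -1
I_A²/I_B² = (1/42)/(1/21) = 1/2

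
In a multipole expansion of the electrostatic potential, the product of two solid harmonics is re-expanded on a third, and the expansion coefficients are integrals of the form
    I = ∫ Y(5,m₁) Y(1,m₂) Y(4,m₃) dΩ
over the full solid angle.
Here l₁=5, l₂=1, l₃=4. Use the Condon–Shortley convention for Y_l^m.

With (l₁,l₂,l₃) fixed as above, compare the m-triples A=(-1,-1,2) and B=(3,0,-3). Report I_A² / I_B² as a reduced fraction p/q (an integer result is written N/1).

Same 5,1,4: normalisation and zero-m 3j drop out of the ratio.
A: Δ: 2! 8! 0! / 11! → 1/495; sum: t=0:+1/2880 = 1/2880; 3j²(5 1 4; -1 -1 2) = Δ·Π!·Σ² = 2/165  (sign +1)
B: Δ: 2! 8! 0! / 11! → 1/495; sum: t=1:−1/5040 = -1/5040; 3j²(5 1 4; 3 0 -3) = Δ·Π!·Σ² = 16/495  (sign +1)
I_A²/I_B² = (2/165)/(16/495) = 3/8

3/8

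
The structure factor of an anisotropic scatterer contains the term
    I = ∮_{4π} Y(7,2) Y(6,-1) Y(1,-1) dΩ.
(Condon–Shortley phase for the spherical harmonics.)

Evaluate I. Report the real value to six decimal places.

0.209937

Rules hold: Σm=0, L=14 even, 1≤1≤13.
N = 15·13·3 = 585
Δ = 12!·2!·0!/15! = 1/1365
Racah Σ t=6..6: t=6:+1/518400 = 1/518400
⇒ 3j(7 6 1; 0 0 0)² = 7/195, sgn -1
Racah Σ t=5..5: t=5:−1/1209600 = -1/1209600
⇒ 3j(7 6 1; 2 -1 -1)² = 12/455, sgn -1
4πI² = N·(3j₀)²·(3jₘ)² = 36/65
I = +1·√(0.553846/4π) = 0.20993732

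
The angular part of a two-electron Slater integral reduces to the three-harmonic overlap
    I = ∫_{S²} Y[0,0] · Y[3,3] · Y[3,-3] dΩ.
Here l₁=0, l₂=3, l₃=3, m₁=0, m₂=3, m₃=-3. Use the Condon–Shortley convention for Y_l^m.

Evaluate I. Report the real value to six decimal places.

-0.282095

Checks pass: Σm=0; 6 even; l₃=3∈[3,3].
(2·0+1)(2·3+1)(2·3+1) = 49
Δ: 0! 0! 6! / 7! → 1/7
sum: t=0:+1/36 = 1/36
3j²(0 3 3; 0 0 0) = Δ·Π!·Σ² = 1/7  (sign -1)
sum: t=0:+1/720 = 1/720
3j²(0 3 3; 0 3 -3) = Δ·Π!·Σ² = 1/7  (sign +1)
combine: 4πI² = 49·1/7·1/7 = 1/1
take √, sign -1: I = -0.28209479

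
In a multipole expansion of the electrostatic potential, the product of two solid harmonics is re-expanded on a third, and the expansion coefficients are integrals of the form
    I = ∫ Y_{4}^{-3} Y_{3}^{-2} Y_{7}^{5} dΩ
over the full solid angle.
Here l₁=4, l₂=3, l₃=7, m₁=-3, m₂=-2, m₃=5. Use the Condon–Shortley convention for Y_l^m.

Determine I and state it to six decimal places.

-0.268170

m-sum 0 ✓  L=14 even ✓  1≤7≤7 ✓
Π(2lᵢ+1) = 9×7×15 = 945
triangle coeff Δ(4,3,7) = 1/45045
Σ_t [0,0]: t=0:+1/20736 = 1/20736
(3j)²=35/1287 [(4 3 7; 0 0 0)], sign=-1
Σ_t [0,0]: t=0:+1/604800 = 1/604800
(3j)²=16/455 [(4 3 7; -3 -2 5)], sign=+1
⇒ 4πI² = 1680/1859
I = (-1)√(1680/1859/(4π)) = -0.26816989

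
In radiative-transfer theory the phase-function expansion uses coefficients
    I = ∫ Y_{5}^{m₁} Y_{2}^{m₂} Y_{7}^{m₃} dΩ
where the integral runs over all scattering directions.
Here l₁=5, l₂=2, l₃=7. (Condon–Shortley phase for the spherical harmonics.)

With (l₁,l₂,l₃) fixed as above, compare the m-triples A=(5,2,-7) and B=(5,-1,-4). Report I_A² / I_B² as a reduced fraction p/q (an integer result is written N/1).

91/1

Shared (l₁,l₂,l₃)=(5,2,7): N and (l;000)² cancel in I_A²/I_B².
A: Δ = 0!·10!·4!/15! = 1/15015; Racah Σ t=0..0: t=0:+1/87091200 = 1/87091200; ⇒ 3j(5 2 7; 5 2 -7)² = 1/15, sgn +1
B: Δ = 0!·10!·4!/15! = 1/15015; Racah Σ t=0..0: t=0:+1/21772800 = 1/21772800; ⇒ 3j(5 2 7; 5 -1 -4)² = 1/1365, sgn -1
I_A²/I_B² = (1/15)/(1/1365) = 91/1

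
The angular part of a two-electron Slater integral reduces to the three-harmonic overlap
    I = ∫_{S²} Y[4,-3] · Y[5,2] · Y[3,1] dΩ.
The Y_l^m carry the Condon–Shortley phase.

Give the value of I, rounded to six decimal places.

-0.171363

Rules hold: Σm=0, L=12 even, 1≤3≤9.
N = 9·11·7 = 693
Δ = 6!·2!·4!/13! = 1/180180
Racah Σ t=2..4: t=2:+1/576 t=3:−1/144 t=4:+1/576 = -1/288
⇒ 3j(4 5 3; 0 0 0)² = 20/1001, sgn +1
Racah Σ t=5..6: t=5:−1/960 t=6:+1/4320 = -7/8640
⇒ 3j(4 5 3; -3 2 1)² = 343/12870, sgn -1
4πI² = N·(3j₀)²·(3jₘ)² = 686/1859
I = -1·√(0.369016/4π) = -0.17136315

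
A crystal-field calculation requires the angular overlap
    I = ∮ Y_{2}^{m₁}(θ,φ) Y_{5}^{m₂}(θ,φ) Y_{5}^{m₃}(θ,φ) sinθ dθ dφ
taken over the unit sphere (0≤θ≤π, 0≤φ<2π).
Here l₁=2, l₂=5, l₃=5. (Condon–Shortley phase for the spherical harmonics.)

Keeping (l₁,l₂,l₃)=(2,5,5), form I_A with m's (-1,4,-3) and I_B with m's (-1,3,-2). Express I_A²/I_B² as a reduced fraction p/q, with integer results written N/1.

Same 2,5,5: normalisation and zero-m 3j drop out of the ratio.
A: Δ: 2! 2! 8! / 13! → 1/38610; sum: t=1:−1/80640 t=2:+1/10080 = 1/11520; 3j²(2 5 5; -1 4 -3) = Δ·Π!·Σ² = 49/1430  (sign +1)
B: Δ: 2! 2! 8! / 13! → 1/38610; sum: t=1:−1/10080 t=2:+1/2880 = 1/4032; 3j²(2 5 5; -1 3 -2) = Δ·Π!·Σ² = 10/429  (sign -1)
I_A²/I_B² = (49/1430)/(10/429) = 147/100

147/100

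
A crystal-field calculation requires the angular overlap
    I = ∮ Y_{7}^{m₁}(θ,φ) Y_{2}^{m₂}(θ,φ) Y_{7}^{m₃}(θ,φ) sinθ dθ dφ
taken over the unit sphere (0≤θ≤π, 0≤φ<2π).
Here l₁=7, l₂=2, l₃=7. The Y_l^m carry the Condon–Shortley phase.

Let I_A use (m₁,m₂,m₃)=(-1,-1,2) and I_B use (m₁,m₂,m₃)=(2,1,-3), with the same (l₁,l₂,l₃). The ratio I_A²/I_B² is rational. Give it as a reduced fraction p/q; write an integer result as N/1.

Shared (l₁,l₂,l₃)=(7,2,7): N and (l;000)² cancel in I_A²/I_B².
A: Δ = 2!·12!·2!/17! = 1/185640; Racah Σ t=0..1: t=0:+1/1935360 t=1:−1/1209600 = -1/3225600; ⇒ 3j(7 2 7; -1 -1 2)² = 243/61880, sgn +1
B: Δ = 2!·12!·2!/17! = 1/185640; Racah Σ t=1..2: t=1:−1/1935360 t=2:+1/4354560 = -1/3483648; ⇒ 3j(7 2 7; 2 1 -3)² = 125/12376, sgn -1
I_A²/I_B² = (243/61880)/(125/12376) = 243/625

243/625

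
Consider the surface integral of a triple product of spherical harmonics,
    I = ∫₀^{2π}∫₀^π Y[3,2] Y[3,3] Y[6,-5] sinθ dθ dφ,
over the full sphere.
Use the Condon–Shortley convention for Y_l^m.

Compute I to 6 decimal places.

Checks pass: Σm=0; 12 even; l₃=6∈[0,6].
(2·3+1)(2·3+1)(2·6+1) = 637
Δ: 0! 6! 6! / 13! → 1/12012
sum: t=0:+1/1296 = 1/1296
3j²(3 3 6; 0 0 0) = Δ·Π!·Σ² = 100/3003  (sign +1)
sum: t=0:+1/86400 = 1/86400
3j²(3 3 6; 2 3 -5) = Δ·Π!·Σ² = 1/26  (sign -1)
combine: 4πI² = 637·100/3003·1/26 = 350/429
take √, sign -1: I = -0.25480060

-0.254801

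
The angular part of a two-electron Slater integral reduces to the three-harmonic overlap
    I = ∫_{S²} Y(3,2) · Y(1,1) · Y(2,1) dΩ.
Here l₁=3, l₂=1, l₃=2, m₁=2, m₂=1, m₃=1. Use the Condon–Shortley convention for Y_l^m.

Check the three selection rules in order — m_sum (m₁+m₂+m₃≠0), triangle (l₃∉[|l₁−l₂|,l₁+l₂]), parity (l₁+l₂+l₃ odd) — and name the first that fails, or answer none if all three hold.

m_sum

azimuthal sum: 2 + 1 + 1 = 4  ✗
2 ≤ 2 ≤ 4 (triangle on l)
L = 3 + 1 + 2 = 6 (even)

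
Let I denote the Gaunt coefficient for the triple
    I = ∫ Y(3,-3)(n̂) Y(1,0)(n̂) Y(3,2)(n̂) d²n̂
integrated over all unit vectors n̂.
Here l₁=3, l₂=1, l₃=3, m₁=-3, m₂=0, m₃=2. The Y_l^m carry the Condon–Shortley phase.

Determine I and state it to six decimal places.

0.000000

m-sum = -3 + 0 + 2 = -1 ≠ 0 ⇒ I = 0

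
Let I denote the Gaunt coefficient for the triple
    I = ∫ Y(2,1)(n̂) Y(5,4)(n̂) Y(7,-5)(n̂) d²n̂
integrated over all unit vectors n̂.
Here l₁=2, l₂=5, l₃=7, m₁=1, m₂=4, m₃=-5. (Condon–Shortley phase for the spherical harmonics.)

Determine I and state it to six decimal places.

-0.237707

Rules hold: Σm=0, L=14 even, 3≤7≤7.
N = 5·11·15 = 825
Δ = 0!·4!·10!/15! = 1/15015
Racah Σ t=0..0: t=0:+1/57600 = 1/57600
⇒ 3j(2 5 7; 0 0 0)² = 21/715, sgn -1
Racah Σ t=0..0: t=0:+1/2177280 = 1/2177280
⇒ 3j(2 5 7; 1 4 -5)² = 8/273, sgn +1
4πI² = N·(3j₀)²·(3jₘ)² = 120/169
I = -1·√(0.710059/4π) = -0.23770720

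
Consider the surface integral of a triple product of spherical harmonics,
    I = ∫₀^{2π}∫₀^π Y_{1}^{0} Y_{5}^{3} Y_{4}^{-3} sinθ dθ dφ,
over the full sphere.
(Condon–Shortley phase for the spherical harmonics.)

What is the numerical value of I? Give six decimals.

-0.196426

m-sum 0 ✓  L=10 even ✓  4≤4≤6 ✓
Π(2lᵢ+1) = 3×11×9 = 297
triangle coeff Δ(1,5,4) = 1/495
Σ_t [1,1]: t=1:−1/576 = -1/576
(3j)²=5/99 [(1 5 4; 0 0 0)], sign=-1
Σ_t [1,1]: t=1:−1/5040 = -1/5040
(3j)²=16/495 [(1 5 4; 0 3 -3)], sign=+1
⇒ 4πI² = 16/33
I = (-1)√(16/33/(4π)) = -0.19642560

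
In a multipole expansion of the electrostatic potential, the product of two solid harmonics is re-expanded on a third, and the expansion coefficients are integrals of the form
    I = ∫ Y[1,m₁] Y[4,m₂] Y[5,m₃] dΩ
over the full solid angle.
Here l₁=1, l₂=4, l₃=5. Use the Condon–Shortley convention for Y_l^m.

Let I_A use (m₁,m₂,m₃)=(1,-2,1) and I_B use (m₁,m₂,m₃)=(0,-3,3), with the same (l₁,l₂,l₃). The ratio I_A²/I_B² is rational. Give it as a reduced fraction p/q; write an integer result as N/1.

Shared (l₁,l₂,l₃)=(1,4,5): N and (l;000)² cancel in I_A²/I_B².
A: Δ = 0!·2!·8!/11! = 1/495; Racah Σ t=0..0: t=0:+1/2880 = 1/2880; ⇒ 3j(1 4 5; 1 -2 1)² = 2/165, sgn +1
B: Δ = 0!·2!·8!/11! = 1/495; Racah Σ t=0..0: t=0:+1/5040 = 1/5040; ⇒ 3j(1 4 5; 0 -3 3)² = 16/495, sgn +1
I_A²/I_B² = (2/165)/(16/495) = 3/8

3/8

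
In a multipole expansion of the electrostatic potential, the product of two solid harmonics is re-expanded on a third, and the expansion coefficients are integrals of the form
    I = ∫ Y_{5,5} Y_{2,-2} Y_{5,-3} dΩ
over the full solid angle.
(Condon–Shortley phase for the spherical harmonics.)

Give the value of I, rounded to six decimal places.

0.088588

m-sum 0 ✓  L=12 even ✓  3≤5≤7 ✓
Π(2lᵢ+1) = 11×5×11 = 605
triangle coeff Δ(5,2,5) = 1/38610
Σ_t [0,2]: t=0:+1/2880 t=1:−1/576 t=2:+1/2880 = -1/960
(3j)²=10/429 [(5 2 5; 0 0 0)], sign=+1
Σ_t [0,0]: t=0:+1/161280 = 1/161280
(3j)²=1/143 [(5 2 5; 5 -2 -3)], sign=+1
⇒ 4πI² = 50/507
I = (+1)√(50/507/(4π)) = 0.08858824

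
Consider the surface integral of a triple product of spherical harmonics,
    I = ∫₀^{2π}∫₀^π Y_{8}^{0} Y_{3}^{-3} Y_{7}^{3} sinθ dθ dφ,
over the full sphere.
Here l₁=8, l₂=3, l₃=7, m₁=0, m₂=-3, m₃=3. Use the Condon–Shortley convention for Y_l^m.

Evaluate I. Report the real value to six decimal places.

-0.123395

Checks pass: Σm=0; 18 even; l₃=7∈[5,11].
(2·8+1)(2·3+1)(2·7+1) = 1785
Δ: 4! 12! 2! / 19! → 1/5290740
sum: t=1:−1/7257600 t=2:+1/2073600 t=3:−1/7257600 = 1/4838400
3j²(8 3 7; 0 0 0) = Δ·Π!·Σ² = 252/20995  (sign -1)
sum: t=0:+1/46448640 = 1/46448640
3j²(8 3 7; 0 -3 3) = Δ·Π!·Σ² = 75/8398  (sign +1)
combine: 4πI² = 1785·252/20995·75/8398 = 198450/1037153
take √, sign -1: I = -0.12339547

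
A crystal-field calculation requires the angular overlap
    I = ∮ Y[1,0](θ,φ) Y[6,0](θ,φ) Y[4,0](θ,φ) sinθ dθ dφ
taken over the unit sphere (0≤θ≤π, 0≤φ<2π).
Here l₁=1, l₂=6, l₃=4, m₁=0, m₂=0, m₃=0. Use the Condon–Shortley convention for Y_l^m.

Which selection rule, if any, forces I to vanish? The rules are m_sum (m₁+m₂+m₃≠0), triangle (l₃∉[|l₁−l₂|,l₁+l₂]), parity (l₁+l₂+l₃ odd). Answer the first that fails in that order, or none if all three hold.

Σmᵢ = 0  ✓
l₃∈[|l₁−l₂|,l₁+l₂]=[5,7], have l₃=4  ✗
Σlᵢ = 11 ⇒ odd

triangle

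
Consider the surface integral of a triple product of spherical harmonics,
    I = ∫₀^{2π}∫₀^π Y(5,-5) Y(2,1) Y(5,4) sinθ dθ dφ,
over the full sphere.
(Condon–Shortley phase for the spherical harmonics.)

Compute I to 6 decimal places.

Checks pass: Σm=0; 12 even; l₃=5∈[3,7].
(2·5+1)(2·2+1)(2·5+1) = 605
Δ: 2! 8! 2! / 13! → 1/38610
sum: t=0:+1/2880 t=1:−1/576 t=2:+1/2880 = -1/960
3j²(5 2 5; 0 0 0) = Δ·Π!·Σ² = 10/429  (sign +1)
sum: t=2:+1/80640 = 1/80640
3j²(5 2 5; -5 1 4) = Δ·Π!·Σ² = 9/286  (sign -1)
combine: 4πI² = 605·10/429·9/286 = 75/169
take √, sign -1: I = -0.18792404

-0.187924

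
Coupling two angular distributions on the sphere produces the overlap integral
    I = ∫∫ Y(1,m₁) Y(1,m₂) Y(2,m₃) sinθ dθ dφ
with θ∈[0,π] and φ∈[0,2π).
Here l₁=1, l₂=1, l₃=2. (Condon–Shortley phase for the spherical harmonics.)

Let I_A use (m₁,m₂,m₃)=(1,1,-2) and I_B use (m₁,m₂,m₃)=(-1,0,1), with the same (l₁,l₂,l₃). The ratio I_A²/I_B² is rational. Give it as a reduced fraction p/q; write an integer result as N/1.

Shared (l₁,l₂,l₃)=(1,1,2): N and (l;000)² cancel in I_A²/I_B².
A: Δ = 0!·2!·2!/5! = 1/30; Racah Σ t=0..0: t=0:+1/4 = 1/4; ⇒ 3j(1 1 2; 1 1 -2)² = 1/5, sgn +1
B: Δ = 0!·2!·2!/5! = 1/30; Racah Σ t=0..0: t=0:+1/2 = 1/2; ⇒ 3j(1 1 2; -1 0 1)² = 1/10, sgn -1
I_A²/I_B² = (1/5)/(1/10) = 2/1

2/1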